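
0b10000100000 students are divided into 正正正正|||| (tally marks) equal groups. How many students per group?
Convert 0b10000100000 (binary) → 1024 + 32 = 1056 (decimal)
Convert 正正正正|||| (tally marks) → 5 + 5 + 5 + 5 + 4 = 24 (decimal)
Compute 1056 ÷ 24 = 44
44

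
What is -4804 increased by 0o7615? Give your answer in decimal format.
Convert 0o7615 (octal) → 7×512 + 6×64 + 1×8 + 5 = 3981 (decimal)
Compute -4804 + 3981 = -823
-823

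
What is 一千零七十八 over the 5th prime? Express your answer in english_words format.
Convert 一千零七十八 (Chinese numeral) → 1×1000 + 7×10 + 8 = 1078 (decimal)
Convert the 5th prime (prime index) → 11 (decimal)
Compute 1078 ÷ 11 = 98
Convert 98 (decimal) → ninety-eight (English words)
ninety-eight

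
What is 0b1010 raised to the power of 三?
Convert 0b1010 (binary) → 8 + 2 = 10 (decimal)
Convert 三 (Chinese numeral) → 3 (decimal)
Compute 10 ^ 3 = 1000
1000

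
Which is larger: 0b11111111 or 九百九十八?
Convert 0b11111111 (binary) → 128 + 64 + 32 + 16 + 8 + 4 + 2 + 1 = 255 (decimal)
Convert 九百九十八 (Chinese numeral) → 9×100 + 9×10 + 8 = 998 (decimal)
Compare 255 vs 998: larger = 998
998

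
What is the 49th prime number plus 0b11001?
The 49th prime number = 227
Convert 0b11001 (binary) → 16 + 8 + 1 = 25 (decimal)
Compute 227 + 25 = 252
252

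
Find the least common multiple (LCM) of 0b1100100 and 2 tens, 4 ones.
Convert 0b1100100 (binary) → 64 + 32 + 4 = 100 (decimal)
Convert 2 tens, 4 ones (place-value notation) → 2×10 + 4 = 24 (decimal)
Compute lcm(100, 24) = 600
600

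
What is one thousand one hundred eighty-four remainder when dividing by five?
Convert one thousand one hundred eighty-four (English words) → 1×1000 + 1×100 + 84 = 1184 (decimal)
Convert five (English words) → 5 (decimal)
Compute 1184 mod 5 = 4
4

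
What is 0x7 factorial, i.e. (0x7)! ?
Convert 0x7 (hexadecimal) → 7 (decimal)
Compute 7! = 5040
5040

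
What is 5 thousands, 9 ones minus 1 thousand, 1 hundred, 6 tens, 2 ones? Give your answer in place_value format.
Convert 5 thousands, 9 ones (place-value notation) → 5×1000 + 9 = 5009 (decimal)
Convert 1 thousand, 1 hundred, 6 tens, 2 ones (place-value notation) → 1×1000 + 1×100 + 6×10 + 2 = 1162 (decimal)
Compute 5009 - 1162 = 3847
Convert 3847 (decimal) → 3847 = 3×1000 + 8×100 + 4×10 + 7 → 3 thousands, 8 hundreds, 4 tens, 7 ones (place-value notation)
3 thousands, 8 hundreds, 4 tens, 7 ones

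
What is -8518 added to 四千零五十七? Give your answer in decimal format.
Convert 四千零五十七 (Chinese numeral) → 4×1000 + 5×10 + 7 = 4057 (decimal)
Compute -8518 + 4057 = -4461
-4461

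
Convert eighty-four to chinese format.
Convert eighty-four (English words) → 84 (decimal)
Convert 84 (decimal) → 84 = 8×10 + 4 → 八十四 (Chinese numeral)
八十四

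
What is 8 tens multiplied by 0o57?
Convert 8 tens (place-value notation) → 8×10 = 80 (decimal)
Convert 0o57 (octal) → 5×8 + 7 = 47 (decimal)
Compute 80 × 47 = 3760
3760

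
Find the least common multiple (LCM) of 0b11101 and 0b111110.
Convert 0b11101 (binary) → 16 + 8 + 4 + 1 = 29 (decimal)
Convert 0b111110 (binary) → 32 + 16 + 8 + 4 + 2 = 62 (decimal)
Compute lcm(29, 62) = 1798
1798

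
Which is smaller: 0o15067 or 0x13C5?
Convert 0o15067 (octal) → 1×4096 + 5×512 + 6×8 + 7 = 6711 (decimal)
Convert 0x13C5 (hexadecimal) → 1×4096 + 3×256 + 12×16 + 5 = 5061 (decimal)
Compare 6711 vs 5061: smaller = 5061
5061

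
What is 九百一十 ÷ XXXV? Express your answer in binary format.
Convert 九百一十 (Chinese numeral) → 9×100 + 1×10 = 910 (decimal)
Convert XXXV (Roman numeral) → 10 + 10 + 10 + 5 = 35 (decimal)
Compute 910 ÷ 35 = 26
Convert 26 (decimal) → 26 = 16 + 8 + 2 → 0b11010 (binary)
0b11010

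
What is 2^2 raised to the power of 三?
Convert 2^2 (power) → 4 (decimal)
Convert 三 (Chinese numeral) → 3 (decimal)
Compute 4 ^ 3 = 64
64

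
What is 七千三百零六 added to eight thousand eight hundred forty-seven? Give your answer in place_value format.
Convert 七千三百零六 (Chinese numeral) → 7×1000 + 3×100 + 6 = 7306 (decimal)
Convert eight thousand eight hundred forty-seven (English words) → 8×1000 + 8×100 + 47 = 8847 (decimal)
Compute 7306 + 8847 = 16153
Convert 16153 (decimal) → 16153 = 16×1000 + 1×100 + 5×10 + 3 → 16 thousands, 1 hundred, 5 tens, 3 ones (place-value notation)
16 thousands, 1 hundred, 5 tens, 3 ones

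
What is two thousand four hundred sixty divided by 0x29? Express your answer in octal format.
Convert two thousand four hundred sixty (English words) → 2×1000 + 4×100 + 60 = 2460 (decimal)
Convert 0x29 (hexadecimal) → 2×16 + 9 = 41 (decimal)
Compute 2460 ÷ 41 = 60
Convert 60 (decimal) → 60 = 7×8 + 4 → 0o74 (octal)
0o74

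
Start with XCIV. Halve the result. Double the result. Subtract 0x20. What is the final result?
Convert XCIV (Roman numeral) → 90 + 4 = 94 (decimal)
Start: 94
94 ÷ 2 = 47
47 × 2 = 94
Convert 0x20 (hexadecimal) → 2×16 = 32 (decimal)
94 - 32 = 62
62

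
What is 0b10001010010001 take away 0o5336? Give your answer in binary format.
Convert 0b10001010010001 (binary) → 8192 + 512 + 128 + 16 + 1 = 8849 (decimal)
Convert 0o5336 (octal) → 5×512 + 3×64 + 3×8 + 6 = 2782 (decimal)
Compute 8849 - 2782 = 6067
Convert 6067 (decimal) → 6067 = 4096 + 1024 + 512 + 256 + 128 + 32 + 16 + 2 + 1 → 0b1011110110011 (binary)
0b1011110110011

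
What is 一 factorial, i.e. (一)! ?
Convert 一 (Chinese numeral) → 1 (decimal)
Compute 1! = 1
1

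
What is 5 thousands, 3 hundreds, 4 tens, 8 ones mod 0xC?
Convert 5 thousands, 3 hundreds, 4 tens, 8 ones (place-value notation) → 5×1000 + 3×100 + 4×10 + 8 = 5348 (decimal)
Convert 0xC (hexadecimal) → 12 (decimal)
Compute 5348 mod 12 = 8
8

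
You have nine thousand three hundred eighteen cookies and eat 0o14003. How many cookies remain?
Convert nine thousand three hundred eighteen (English words) → 9×1000 + 3×100 + 18 = 9318 (decimal)
Convert 0o14003 (octal) → 1×4096 + 4×512 + 3 = 6147 (decimal)
Compute 9318 - 6147 = 3171
3171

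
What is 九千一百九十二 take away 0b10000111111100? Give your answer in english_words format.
Convert 九千一百九十二 (Chinese numeral) → 9×1000 + 1×100 + 9×10 + 2 = 9192 (decimal)
Convert 0b10000111111100 (binary) → 8192 + 256 + 128 + 64 + 32 + 16 + 8 + 4 = 8700 (decimal)
Compute 9192 - 8700 = 492
Convert 492 (decimal) → 492 = 4×100 + 92 → four hundred ninety-two (English words)
four hundred ninety-two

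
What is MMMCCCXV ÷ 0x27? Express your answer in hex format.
Convert MMMCCCXV (Roman numeral) → 1000 + 1000 + 1000 + 100 + 100 + 100 + 10 + 5 = 3315 (decimal)
Convert 0x27 (hexadecimal) → 2×16 + 7 = 39 (decimal)
Compute 3315 ÷ 39 = 85
Convert 85 (decimal) → 85 = 5×16 + 5 → 0x55 (hexadecimal)
0x55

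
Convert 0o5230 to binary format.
Convert 0o5230 (octal) → 5×512 + 2×64 + 3×8 = 2712 (decimal)
Convert 2712 (decimal) → 2712 = 2048 + 512 + 128 + 16 + 8 → 0b101010011000 (binary)
0b101010011000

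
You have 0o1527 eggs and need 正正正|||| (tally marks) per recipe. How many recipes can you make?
Convert 0o1527 (octal) → 1×512 + 5×64 + 2×8 + 7 = 855 (decimal)
Convert 正正正|||| (tally marks) → 5 + 5 + 5 + 4 = 19 (decimal)
Compute 855 ÷ 19 = 45
45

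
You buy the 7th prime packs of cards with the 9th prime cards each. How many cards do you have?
Convert the 9th prime (prime index) → 23 (decimal)
Convert the 7th prime (prime index) → 17 (decimal)
Compute 23 × 17 = 391
391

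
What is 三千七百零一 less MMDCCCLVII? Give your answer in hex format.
Convert 三千七百零一 (Chinese numeral) → 3×1000 + 7×100 + 1 = 3701 (decimal)
Convert MMDCCCLVII (Roman numeral) → 1000 + 1000 + 500 + 100 + 100 + 100 + 50 + 5 + 1 + 1 = 2857 (decimal)
Compute 3701 - 2857 = 844
Convert 844 (decimal) → 844 = 3×256 + 4×16 + 12 → 0x34C (hexadecimal)
0x34C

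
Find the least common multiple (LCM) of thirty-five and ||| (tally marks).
Convert thirty-five (English words) → 35 (decimal)
Convert ||| (tally marks) → 3 (decimal)
Compute lcm(35, 3) = 105
105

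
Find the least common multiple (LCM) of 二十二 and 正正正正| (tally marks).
Convert 二十二 (Chinese numeral) → 2×10 + 2 = 22 (decimal)
Convert 正正正正| (tally marks) → 5 + 5 + 5 + 5 + 1 = 21 (decimal)
Compute lcm(22, 21) = 462
462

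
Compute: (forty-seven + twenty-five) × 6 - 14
Convert forty-seven (English words) → 47 (decimal)
Convert twenty-five (English words) → 25 (decimal)
Expression in decimal: (47 + 25) × 6 - 14
Parentheses first: 47 + 25 = 72
Multiply: 72 × 6 = 432
Subtract: 432 - 14 = 418
418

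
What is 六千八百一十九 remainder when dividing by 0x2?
Convert 六千八百一十九 (Chinese numeral) → 6×1000 + 8×100 + 1×10 + 9 = 6819 (decimal)
Convert 0x2 (hexadecimal) → 2 (decimal)
Compute 6819 mod 2 = 1
1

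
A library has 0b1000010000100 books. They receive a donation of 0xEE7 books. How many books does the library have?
Convert 0b1000010000100 (binary) → 4096 + 128 + 4 = 4228 (decimal)
Convert 0xEE7 (hexadecimal) → 14×256 + 14×16 + 7 = 3815 (decimal)
Compute 4228 + 3815 = 8043
8043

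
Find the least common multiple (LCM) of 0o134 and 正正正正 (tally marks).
Convert 0o134 (octal) → 1×64 + 3×8 + 4 = 92 (decimal)
Convert 正正正正 (tally marks) → 5 + 5 + 5 + 5 = 20 (decimal)
Compute lcm(92, 20) = 460
460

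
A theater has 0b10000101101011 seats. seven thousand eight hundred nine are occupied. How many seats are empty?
Convert 0b10000101101011 (binary) → 8192 + 256 + 64 + 32 + 8 + 2 + 1 = 8555 (decimal)
Convert seven thousand eight hundred nine (English words) → 7×1000 + 8×100 + 9 = 7809 (decimal)
Compute 8555 - 7809 = 746
746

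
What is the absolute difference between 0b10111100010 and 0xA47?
Convert 0b10111100010 (binary) → 1024 + 256 + 128 + 64 + 32 + 2 = 1506 (decimal)
Convert 0xA47 (hexadecimal) → 10×256 + 4×16 + 7 = 2631 (decimal)
Compute |1506 - 2631| = 1125
1125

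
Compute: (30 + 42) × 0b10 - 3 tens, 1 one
Convert 0b10 (binary) → 2 (decimal)
Convert 3 tens, 1 one (place-value notation) → 3×10 + 1 = 31 (decimal)
Expression in decimal: (30 + 42) × 2 - 31
Parentheses first: 30 + 42 = 72
Multiply: 72 × 2 = 144
Subtract: 144 - 31 = 113
113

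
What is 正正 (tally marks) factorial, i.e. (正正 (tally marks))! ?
Convert 正正 (tally marks) → 5 + 5 = 10 (decimal)
Compute 10! = 3628800
3628800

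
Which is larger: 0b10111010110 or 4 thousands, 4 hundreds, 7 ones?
Convert 0b10111010110 (binary) → 1024 + 256 + 128 + 64 + 16 + 4 + 2 = 1494 (decimal)
Convert 4 thousands, 4 hundreds, 7 ones (place-value notation) → 4×1000 + 4×100 + 7 = 4407 (decimal)
Compare 1494 vs 4407: larger = 4407
4407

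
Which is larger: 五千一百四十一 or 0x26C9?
Convert 五千一百四十一 (Chinese numeral) → 5×1000 + 1×100 + 4×10 + 1 = 5141 (decimal)
Convert 0x26C9 (hexadecimal) → 2×4096 + 6×256 + 12×16 + 9 = 9929 (decimal)
Compare 5141 vs 9929: larger = 9929
9929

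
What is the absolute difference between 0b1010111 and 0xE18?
Convert 0b1010111 (binary) → 64 + 16 + 4 + 2 + 1 = 87 (decimal)
Convert 0xE18 (hexadecimal) → 14×256 + 1×16 + 8 = 3608 (decimal)
Compute |87 - 3608| = 3521
3521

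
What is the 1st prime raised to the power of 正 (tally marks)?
Convert the 1st prime (prime index) → 2 (decimal)
Convert 正 (tally marks) → 5 (decimal)
Compute 2 ^ 5 = 32
32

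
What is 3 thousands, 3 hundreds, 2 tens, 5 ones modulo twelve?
Convert 3 thousands, 3 hundreds, 2 tens, 5 ones (place-value notation) → 3×1000 + 3×100 + 2×10 + 5 = 3325 (decimal)
Convert twelve (English words) → 12 (decimal)
Compute 3325 mod 12 = 1
1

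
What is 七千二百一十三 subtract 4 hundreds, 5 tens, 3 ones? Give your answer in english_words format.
Convert 七千二百一十三 (Chinese numeral) → 7×1000 + 2×100 + 1×10 + 3 = 7213 (decimal)
Convert 4 hundreds, 5 tens, 3 ones (place-value notation) → 4×100 + 5×10 + 3 = 453 (decimal)
Compute 7213 - 453 = 6760
Convert 6760 (decimal) → 6760 = 6×1000 + 7×100 + 60 → six thousand seven hundred sixty (English words)
six thousand seven hundred sixty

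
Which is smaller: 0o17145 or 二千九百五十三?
Convert 0o17145 (octal) → 1×4096 + 7×512 + 1×64 + 4×8 + 5 = 7781 (decimal)
Convert 二千九百五十三 (Chinese numeral) → 2×1000 + 9×100 + 5×10 + 3 = 2953 (decimal)
Compare 7781 vs 2953: smaller = 2953
2953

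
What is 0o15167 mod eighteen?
Convert 0o15167 (octal) → 1×4096 + 5×512 + 1×64 + 6×8 + 7 = 6775 (decimal)
Convert eighteen (English words) → 18 (decimal)
Compute 6775 mod 18 = 7
7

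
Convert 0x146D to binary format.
Convert 0x146D (hexadecimal) → 1×4096 + 4×256 + 6×16 + 13 = 5229 (decimal)
Convert 5229 (decimal) → 5229 = 4096 + 1024 + 64 + 32 + 8 + 4 + 1 → 0b1010001101101 (binary)
0b1010001101101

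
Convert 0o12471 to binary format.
Convert 0o12471 (octal) → 1×4096 + 2×512 + 4×64 + 7×8 + 1 = 5433 (decimal)
Convert 5433 (decimal) → 5433 = 4096 + 1024 + 256 + 32 + 16 + 8 + 1 → 0b1010100111001 (binary)
0b1010100111001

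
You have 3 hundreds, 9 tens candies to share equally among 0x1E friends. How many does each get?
Convert 3 hundreds, 9 tens (place-value notation) → 3×100 + 9×10 = 390 (decimal)
Convert 0x1E (hexadecimal) → 1×16 + 14 = 30 (decimal)
Compute 390 ÷ 30 = 13
13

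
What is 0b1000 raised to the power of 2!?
Convert 0b1000 (binary) → 8 (decimal)
Convert 2! (factorial) → 2 (decimal)
Compute 8 ^ 2 = 64
64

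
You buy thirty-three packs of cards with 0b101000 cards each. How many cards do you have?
Convert 0b101000 (binary) → 32 + 8 = 40 (decimal)
Convert thirty-three (English words) → 33 (decimal)
Compute 40 × 33 = 1320
1320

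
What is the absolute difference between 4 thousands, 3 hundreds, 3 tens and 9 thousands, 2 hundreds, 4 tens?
Convert 4 thousands, 3 hundreds, 3 tens (place-value notation) → 4×1000 + 3×100 + 3×10 = 4330 (decimal)
Convert 9 thousands, 2 hundreds, 4 tens (place-value notation) → 9×1000 + 2×100 + 4×10 = 9240 (decimal)
Compute |4330 - 9240| = 4910
4910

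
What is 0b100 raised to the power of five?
Convert 0b100 (binary) → 4 (decimal)
Convert five (English words) → 5 (decimal)
Compute 4 ^ 5 = 1024
1024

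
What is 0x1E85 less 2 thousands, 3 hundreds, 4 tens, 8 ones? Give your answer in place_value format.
Convert 0x1E85 (hexadecimal) → 1×4096 + 14×256 + 8×16 + 5 = 7813 (decimal)
Convert 2 thousands, 3 hundreds, 4 tens, 8 ones (place-value notation) → 2×1000 + 3×100 + 4×10 + 8 = 2348 (decimal)
Compute 7813 - 2348 = 5465
Convert 5465 (decimal) → 5465 = 5×1000 + 4×100 + 6×10 + 5 → 5 thousands, 4 hundreds, 6 tens, 5 ones (place-value notation)
5 thousands, 4 hundreds, 6 tens, 5 ones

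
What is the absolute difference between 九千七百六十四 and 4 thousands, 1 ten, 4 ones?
Convert 九千七百六十四 (Chinese numeral) → 9×1000 + 7×100 + 6×10 + 4 = 9764 (decimal)
Convert 4 thousands, 1 ten, 4 ones (place-value notation) → 4×1000 + 1×10 + 4 = 4014 (decimal)
Compute |9764 - 4014| = 5750
5750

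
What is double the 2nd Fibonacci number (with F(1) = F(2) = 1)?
The 2nd Fibonacci number (with F(1) = F(2) = 1) = 1
Compute 1 × 2 = 2
2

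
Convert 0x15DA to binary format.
Convert 0x15DA (hexadecimal) → 1×4096 + 5×256 + 13×16 + 10 = 5594 (decimal)
Convert 5594 (decimal) → 5594 = 4096 + 1024 + 256 + 128 + 64 + 16 + 8 + 2 → 0b1010111011010 (binary)
0b1010111011010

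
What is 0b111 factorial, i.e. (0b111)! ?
Convert 0b111 (binary) → 4 + 2 + 1 = 7 (decimal)
Compute 7! = 5040
5040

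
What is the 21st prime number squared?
The 21st prime number = 73
Compute 73² = 73 × 73 = 5329
5329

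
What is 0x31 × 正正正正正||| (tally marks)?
Convert 0x31 (hexadecimal) → 3×16 + 1 = 49 (decimal)
Convert 正正正正正||| (tally marks) → 5 + 5 + 5 + 5 + 5 + 3 = 28 (decimal)
Compute 49 × 28 = 1372
1372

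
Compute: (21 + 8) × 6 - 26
Parentheses first: 21 + 8 = 29
Multiply: 29 × 6 = 174
Subtract: 174 - 26 = 148
148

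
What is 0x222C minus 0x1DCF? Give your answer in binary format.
Convert 0x222C (hexadecimal) → 2×4096 + 2×256 + 2×16 + 12 = 8748 (decimal)
Convert 0x1DCF (hexadecimal) → 1×4096 + 13×256 + 12×16 + 15 = 7631 (decimal)
Compute 8748 - 7631 = 1117
Convert 1117 (decimal) → 1117 = 1024 + 64 + 16 + 8 + 4 + 1 → 0b10001011101 (binary)
0b10001011101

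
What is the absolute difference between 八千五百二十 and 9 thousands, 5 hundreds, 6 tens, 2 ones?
Convert 八千五百二十 (Chinese numeral) → 8×1000 + 5×100 + 2×10 = 8520 (decimal)
Convert 9 thousands, 5 hundreds, 6 tens, 2 ones (place-value notation) → 9×1000 + 5×100 + 6×10 + 2 = 9562 (decimal)
Compute |8520 - 9562| = 1042
1042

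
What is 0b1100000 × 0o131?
Convert 0b1100000 (binary) → 64 + 32 = 96 (decimal)
Convert 0o131 (octal) → 1×64 + 3×8 + 1 = 89 (decimal)
Compute 96 × 89 = 8544
8544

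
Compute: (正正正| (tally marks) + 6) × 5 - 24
Convert 正正正| (tally marks) → 5 + 5 + 5 + 1 = 16 (decimal)
Expression in decimal: (16 + 6) × 5 - 24
Parentheses first: 16 + 6 = 22
Multiply: 22 × 5 = 110
Subtract: 110 - 24 = 86
86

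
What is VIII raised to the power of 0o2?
Convert VIII (Roman numeral) → 5 + 1 + 1 + 1 = 8 (decimal)
Convert 0o2 (octal) → 2 (decimal)
Compute 8 ^ 2 = 64
64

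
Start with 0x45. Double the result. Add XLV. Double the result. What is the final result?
Convert 0x45 (hexadecimal) → 4×16 + 5 = 69 (decimal)
Start: 69
69 × 2 = 138
Convert XLV (Roman numeral) → 40 + 5 = 45 (decimal)
138 + 45 = 183
183 × 2 = 366
366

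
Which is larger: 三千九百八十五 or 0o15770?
Convert 三千九百八十五 (Chinese numeral) → 3×1000 + 9×100 + 8×10 + 5 = 3985 (decimal)
Convert 0o15770 (octal) → 1×4096 + 5×512 + 7×64 + 7×8 = 7160 (decimal)
Compare 3985 vs 7160: larger = 7160
7160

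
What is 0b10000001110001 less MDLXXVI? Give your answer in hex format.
Convert 0b10000001110001 (binary) → 8192 + 64 + 32 + 16 + 1 = 8305 (decimal)
Convert MDLXXVI (Roman numeral) → 1000 + 500 + 50 + 10 + 10 + 5 + 1 = 1576 (decimal)
Compute 8305 - 1576 = 6729
Convert 6729 (decimal) → 6729 = 1×4096 + 10×256 + 4×16 + 9 → 0x1A49 (hexadecimal)
0x1A49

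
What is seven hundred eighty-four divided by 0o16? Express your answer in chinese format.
Convert seven hundred eighty-four (English words) → 7×100 + 84 = 784 (decimal)
Convert 0o16 (octal) → 1×8 + 6 = 14 (decimal)
Compute 784 ÷ 14 = 56
Convert 56 (decimal) → 56 = 5×10 + 6 → 五十六 (Chinese numeral)
五十六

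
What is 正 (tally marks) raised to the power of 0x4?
Convert 正 (tally marks) → 5 (decimal)
Convert 0x4 (hexadecimal) → 4 (decimal)
Compute 5 ^ 4 = 625
625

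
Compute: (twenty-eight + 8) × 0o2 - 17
Convert twenty-eight (English words) → 28 (decimal)
Convert 0o2 (octal) → 2 (decimal)
Expression in decimal: (28 + 8) × 2 - 17
Parentheses first: 28 + 8 = 36
Multiply: 36 × 2 = 72
Subtract: 72 - 17 = 55
55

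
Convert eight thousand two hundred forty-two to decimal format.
Convert eight thousand two hundred forty-two (English words) → 8×1000 + 2×100 + 42 = 8242 (decimal)
8242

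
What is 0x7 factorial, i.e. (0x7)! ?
Convert 0x7 (hexadecimal) → 7 (decimal)
Compute 7! = 5040
5040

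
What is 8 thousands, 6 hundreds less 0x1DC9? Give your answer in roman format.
Convert 8 thousands, 6 hundreds (place-value notation) → 8×1000 + 6×100 = 8600 (decimal)
Convert 0x1DC9 (hexadecimal) → 1×4096 + 13×256 + 12×16 + 9 = 7625 (decimal)
Compute 8600 - 7625 = 975
Convert 975 (decimal) → 975 = 900 + 50 + 10 + 10 + 5 → CMLXXV (Roman numeral)
CMLXXV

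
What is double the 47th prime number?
The 47th prime number = 211
Compute 211 × 2 = 422
422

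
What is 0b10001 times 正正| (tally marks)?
Convert 0b10001 (binary) → 16 + 1 = 17 (decimal)
Convert 正正| (tally marks) → 5 + 5 + 1 = 11 (decimal)
Compute 17 × 11 = 187
187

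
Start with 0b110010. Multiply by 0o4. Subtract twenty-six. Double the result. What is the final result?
Convert 0b110010 (binary) → 32 + 16 + 2 = 50 (decimal)
Start: 50
Convert 0o4 (octal) → 4 (decimal)
50 × 4 = 200
Convert twenty-six (English words) → 26 (decimal)
200 - 26 = 174
174 × 2 = 348
348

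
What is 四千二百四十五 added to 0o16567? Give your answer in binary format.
Convert 四千二百四十五 (Chinese numeral) → 4×1000 + 2×100 + 4×10 + 5 = 4245 (decimal)
Convert 0o16567 (octal) → 1×4096 + 6×512 + 5×64 + 6×8 + 7 = 7543 (decimal)
Compute 4245 + 7543 = 11788
Convert 11788 (decimal) → 11788 = 8192 + 2048 + 1024 + 512 + 8 + 4 → 0b10111000001100 (binary)
0b10111000001100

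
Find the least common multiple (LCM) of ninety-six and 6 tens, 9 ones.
Convert ninety-six (English words) → 96 (decimal)
Convert 6 tens, 9 ones (place-value notation) → 6×10 + 9 = 69 (decimal)
Compute lcm(96, 69) = 2208
2208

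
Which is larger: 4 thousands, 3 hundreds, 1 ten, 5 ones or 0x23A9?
Convert 4 thousands, 3 hundreds, 1 ten, 5 ones (place-value notation) → 4×1000 + 3×100 + 1×10 + 5 = 4315 (decimal)
Convert 0x23A9 (hexadecimal) → 2×4096 + 3×256 + 10×16 + 9 = 9129 (decimal)
Compare 4315 vs 9129: larger = 9129
9129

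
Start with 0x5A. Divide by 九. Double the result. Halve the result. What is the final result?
Convert 0x5A (hexadecimal) → 5×16 + 10 = 90 (decimal)
Start: 90
Convert 九 (Chinese numeral) → 9 (decimal)
90 ÷ 9 = 10
10 × 2 = 20
20 ÷ 2 = 10
10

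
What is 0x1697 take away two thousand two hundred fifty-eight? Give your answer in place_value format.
Convert 0x1697 (hexadecimal) → 1×4096 + 6×256 + 9×16 + 7 = 5783 (decimal)
Convert two thousand two hundred fifty-eight (English words) → 2×1000 + 2×100 + 58 = 2258 (decimal)
Compute 5783 - 2258 = 3525
Convert 3525 (decimal) → 3525 = 3×1000 + 5×100 + 2×10 + 5 → 3 thousands, 5 hundreds, 2 tens, 5 ones (place-value notation)
3 thousands, 5 hundreds, 2 tens, 5 ones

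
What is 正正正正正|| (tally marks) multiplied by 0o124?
Convert 正正正正正|| (tally marks) → 5 + 5 + 5 + 5 + 5 + 2 = 27 (decimal)
Convert 0o124 (octal) → 1×64 + 2×8 + 4 = 84 (decimal)
Compute 27 × 84 = 2268
2268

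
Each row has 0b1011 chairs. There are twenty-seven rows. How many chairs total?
Convert 0b1011 (binary) → 8 + 2 + 1 = 11 (decimal)
Convert twenty-seven (English words) → 27 (decimal)
Compute 11 × 27 = 297
297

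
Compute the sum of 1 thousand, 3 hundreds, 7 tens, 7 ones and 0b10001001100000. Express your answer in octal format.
Convert 1 thousand, 3 hundreds, 7 tens, 7 ones (place-value notation) → 1×1000 + 3×100 + 7×10 + 7 = 1377 (decimal)
Convert 0b10001001100000 (binary) → 8192 + 512 + 64 + 32 = 8800 (decimal)
Compute 1377 + 8800 = 10177
Convert 10177 (decimal) → 10177 = 2×4096 + 3×512 + 7×64 + 1 → 0o23701 (octal)
0o23701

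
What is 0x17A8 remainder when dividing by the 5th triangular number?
Convert 0x17A8 (hexadecimal) → 1×4096 + 7×256 + 10×16 + 8 = 6056 (decimal)
Convert the 5th triangular number (triangular index) → 5×6/2 = 15 (decimal)
Compute 6056 mod 15 = 11
11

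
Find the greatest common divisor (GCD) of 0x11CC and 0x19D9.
Convert 0x11CC (hexadecimal) → 1×4096 + 1×256 + 12×16 + 12 = 4556 (decimal)
Convert 0x19D9 (hexadecimal) → 1×4096 + 9×256 + 13×16 + 9 = 6617 (decimal)
Compute gcd(4556, 6617) = 1
1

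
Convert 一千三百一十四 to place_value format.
Convert 一千三百一十四 (Chinese numeral) → 1×1000 + 3×100 + 1×10 + 4 = 1314 (decimal)
Convert 1314 (decimal) → 1314 = 1×1000 + 3×100 + 1×10 + 4 → 1 thousand, 3 hundreds, 1 ten, 4 ones (place-value notation)
1 thousand, 3 hundreds, 1 ten, 4 ones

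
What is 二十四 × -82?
Convert 二十四 (Chinese numeral) → 2×10 + 4 = 24 (decimal)
Compute 24 × -82 = -1968
-1968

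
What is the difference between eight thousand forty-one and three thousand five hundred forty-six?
Convert eight thousand forty-one (English words) → 8×1000 + 41 = 8041 (decimal)
Convert three thousand five hundred forty-six (English words) → 3×1000 + 5×100 + 46 = 3546 (decimal)
Difference: |8041 - 3546| = 4495
4495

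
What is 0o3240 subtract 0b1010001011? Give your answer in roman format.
Convert 0o3240 (octal) → 3×512 + 2×64 + 4×8 = 1696 (decimal)
Convert 0b1010001011 (binary) → 512 + 128 + 8 + 2 + 1 = 651 (decimal)
Compute 1696 - 651 = 1045
Convert 1045 (decimal) → 1045 = 1000 + 40 + 5 → MXLV (Roman numeral)
MXLV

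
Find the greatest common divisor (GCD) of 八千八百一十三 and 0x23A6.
Convert 八千八百一十三 (Chinese numeral) → 8×1000 + 8×100 + 1×10 + 3 = 8813 (decimal)
Convert 0x23A6 (hexadecimal) → 2×4096 + 3×256 + 10×16 + 6 = 9126 (decimal)
Compute gcd(8813, 9126) = 1
1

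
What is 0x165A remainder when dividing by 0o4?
Convert 0x165A (hexadecimal) → 1×4096 + 6×256 + 5×16 + 10 = 5722 (decimal)
Convert 0o4 (octal) → 4 (decimal)
Compute 5722 mod 4 = 2
2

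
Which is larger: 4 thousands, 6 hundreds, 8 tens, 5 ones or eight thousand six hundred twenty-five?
Convert 4 thousands, 6 hundreds, 8 tens, 5 ones (place-value notation) → 4×1000 + 6×100 + 8×10 + 5 = 4685 (decimal)
Convert eight thousand six hundred twenty-five (English words) → 8×1000 + 6×100 + 25 = 8625 (decimal)
Compare 4685 vs 8625: larger = 8625
8625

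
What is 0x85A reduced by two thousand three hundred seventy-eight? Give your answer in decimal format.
Convert 0x85A (hexadecimal) → 8×256 + 5×16 + 10 = 2138 (decimal)
Convert two thousand three hundred seventy-eight (English words) → 2×1000 + 3×100 + 78 = 2378 (decimal)
Compute 2138 - 2378 = -240
-240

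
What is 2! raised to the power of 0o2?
Convert 2! (factorial) → 2 (decimal)
Convert 0o2 (octal) → 2 (decimal)
Compute 2 ^ 2 = 4
4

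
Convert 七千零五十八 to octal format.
Convert 七千零五十八 (Chinese numeral) → 7×1000 + 5×10 + 8 = 7058 (decimal)
Convert 7058 (decimal) → 7058 = 1×4096 + 5×512 + 6×64 + 2×8 + 2 → 0o15622 (octal)
0o15622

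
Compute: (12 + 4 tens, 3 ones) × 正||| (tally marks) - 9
Convert 4 tens, 3 ones (place-value notation) → 4×10 + 3 = 43 (decimal)
Convert 正||| (tally marks) → 5 + 3 = 8 (decimal)
Expression in decimal: (12 + 43) × 8 - 9
Parentheses first: 12 + 43 = 55
Multiply: 55 × 8 = 440
Subtract: 440 - 9 = 431
431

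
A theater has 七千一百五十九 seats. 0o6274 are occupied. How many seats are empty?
Convert 七千一百五十九 (Chinese numeral) → 7×1000 + 1×100 + 5×10 + 9 = 7159 (decimal)
Convert 0o6274 (octal) → 6×512 + 2×64 + 7×8 + 4 = 3260 (decimal)
Compute 7159 - 3260 = 3899
3899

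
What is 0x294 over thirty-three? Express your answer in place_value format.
Convert 0x294 (hexadecimal) → 2×256 + 9×16 + 4 = 660 (decimal)
Convert thirty-three (English words) → 33 (decimal)
Compute 660 ÷ 33 = 20
Convert 20 (decimal) → 20 = 2×10 → 2 tens (place-value notation)
2 tens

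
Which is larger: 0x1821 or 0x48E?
Convert 0x1821 (hexadecimal) → 1×4096 + 8×256 + 2×16 + 1 = 6177 (decimal)
Convert 0x48E (hexadecimal) → 4×256 + 8×16 + 14 = 1166 (decimal)
Compare 6177 vs 1166: larger = 6177
6177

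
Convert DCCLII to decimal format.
Convert DCCLII (Roman numeral) → 500 + 100 + 100 + 50 + 1 + 1 = 752 (decimal)
752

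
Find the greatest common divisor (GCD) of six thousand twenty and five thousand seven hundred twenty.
Convert six thousand twenty (English words) → 6×1000 + 20 = 6020 (decimal)
Convert five thousand seven hundred twenty (English words) → 5×1000 + 7×100 + 20 = 5720 (decimal)
Compute gcd(6020, 5720) = 20
20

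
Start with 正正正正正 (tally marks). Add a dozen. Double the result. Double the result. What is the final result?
Convert 正正正正正 (tally marks) → 5 + 5 + 5 + 5 + 5 = 25 (decimal)
Start: 25
Convert a dozen (colloquial) → 12 (decimal)
25 + 12 = 37
37 × 2 = 74
74 × 2 = 148
148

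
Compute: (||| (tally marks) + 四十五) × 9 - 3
Convert ||| (tally marks) → 3 (decimal)
Convert 四十五 (Chinese numeral) → 4×10 + 5 = 45 (decimal)
Expression in decimal: (3 + 45) × 9 - 3
Parentheses first: 3 + 45 = 48
Multiply: 48 × 9 = 432
Subtract: 432 - 3 = 429
429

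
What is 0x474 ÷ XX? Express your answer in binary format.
Convert 0x474 (hexadecimal) → 4×256 + 7×16 + 4 = 1140 (decimal)
Convert XX (Roman numeral) → 10 + 10 = 20 (decimal)
Compute 1140 ÷ 20 = 57
Convert 57 (decimal) → 57 = 32 + 16 + 8 + 1 → 0b111001 (binary)
0b111001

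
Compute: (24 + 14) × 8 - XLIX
Convert XLIX (Roman numeral) → 40 + 9 = 49 (decimal)
Expression in decimal: (24 + 14) × 8 - 49
Parentheses first: 24 + 14 = 38
Multiply: 38 × 8 = 304
Subtract: 304 - 49 = 255
255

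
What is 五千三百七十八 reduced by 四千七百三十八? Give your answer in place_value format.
Convert 五千三百七十八 (Chinese numeral) → 5×1000 + 3×100 + 7×10 + 8 = 5378 (decimal)
Convert 四千七百三十八 (Chinese numeral) → 4×1000 + 7×100 + 3×10 + 8 = 4738 (decimal)
Compute 5378 - 4738 = 640
Convert 640 (decimal) → 640 = 6×100 + 4×10 → 6 hundreds, 4 tens (place-value notation)
6 hundreds, 4 tens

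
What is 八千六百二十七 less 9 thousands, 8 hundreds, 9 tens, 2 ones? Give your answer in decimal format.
Convert 八千六百二十七 (Chinese numeral) → 8×1000 + 6×100 + 2×10 + 7 = 8627 (decimal)
Convert 9 thousands, 8 hundreds, 9 tens, 2 ones (place-value notation) → 9×1000 + 8×100 + 9×10 + 2 = 9892 (decimal)
Compute 8627 - 9892 = -1265
-1265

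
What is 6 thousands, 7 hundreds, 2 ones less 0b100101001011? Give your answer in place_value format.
Convert 6 thousands, 7 hundreds, 2 ones (place-value notation) → 6×1000 + 7×100 + 2 = 6702 (decimal)
Convert 0b100101001011 (binary) → 2048 + 256 + 64 + 8 + 2 + 1 = 2379 (decimal)
Compute 6702 - 2379 = 4323
Convert 4323 (decimal) → 4323 = 4×1000 + 3×100 + 2×10 + 3 → 4 thousands, 3 hundreds, 2 tens, 3 ones (place-value notation)
4 thousands, 3 hundreds, 2 tens, 3 ones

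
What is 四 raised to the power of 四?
Convert 四 (Chinese numeral) → 4 (decimal)
Convert 四 (Chinese numeral) → 4 (decimal)
Compute 4 ^ 4 = 256
256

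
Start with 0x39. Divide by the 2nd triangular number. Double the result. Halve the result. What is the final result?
Convert 0x39 (hexadecimal) → 3×16 + 9 = 57 (decimal)
Start: 57
Convert the 2nd triangular number (triangular index) → 2×3/2 = 3 (decimal)
57 ÷ 3 = 19
19 × 2 = 38
38 ÷ 2 = 19
19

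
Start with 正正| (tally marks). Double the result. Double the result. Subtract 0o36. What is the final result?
Convert 正正| (tally marks) → 5 + 5 + 1 = 11 (decimal)
Start: 11
11 × 2 = 22
22 × 2 = 44
Convert 0o36 (octal) → 3×8 + 6 = 30 (decimal)
44 - 30 = 14
14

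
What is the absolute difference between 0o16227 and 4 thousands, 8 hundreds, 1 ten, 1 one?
Convert 0o16227 (octal) → 1×4096 + 6×512 + 2×64 + 2×8 + 7 = 7319 (decimal)
Convert 4 thousands, 8 hundreds, 1 ten, 1 one (place-value notation) → 4×1000 + 8×100 + 1×10 + 1 = 4811 (decimal)
Compute |7319 - 4811| = 2508
2508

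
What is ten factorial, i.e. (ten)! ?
Convert ten (English words) → 10 (decimal)
Compute 10! = 3628800
3628800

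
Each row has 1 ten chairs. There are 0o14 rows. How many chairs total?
Convert 1 ten (place-value notation) → 1×10 = 10 (decimal)
Convert 0o14 (octal) → 1×8 + 4 = 12 (decimal)
Compute 10 × 12 = 120
120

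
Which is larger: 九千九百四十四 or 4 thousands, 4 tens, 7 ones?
Convert 九千九百四十四 (Chinese numeral) → 9×1000 + 9×100 + 4×10 + 4 = 9944 (decimal)
Convert 4 thousands, 4 tens, 7 ones (place-value notation) → 4×1000 + 4×10 + 7 = 4047 (decimal)
Compare 9944 vs 4047: larger = 9944
9944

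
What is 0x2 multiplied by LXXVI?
Convert 0x2 (hexadecimal) → 2 (decimal)
Convert LXXVI (Roman numeral) → 50 + 10 + 10 + 5 + 1 = 76 (decimal)
Compute 2 × 76 = 152
152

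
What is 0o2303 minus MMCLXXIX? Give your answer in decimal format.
Convert 0o2303 (octal) → 2×512 + 3×64 + 3 = 1219 (decimal)
Convert MMCLXXIX (Roman numeral) → 1000 + 1000 + 100 + 50 + 10 + 10 + 9 = 2179 (decimal)
Compute 1219 - 2179 = -960
-960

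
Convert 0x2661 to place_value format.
Convert 0x2661 (hexadecimal) → 2×4096 + 6×256 + 6×16 + 1 = 9825 (decimal)
Convert 9825 (decimal) → 9825 = 9×1000 + 8×100 + 2×10 + 5 → 9 thousands, 8 hundreds, 2 tens, 5 ones (place-value notation)
9 thousands, 8 hundreds, 2 tens, 5 ones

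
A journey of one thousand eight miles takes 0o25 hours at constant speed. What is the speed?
Convert one thousand eight (English words) → 1×1000 + 8 = 1008 (decimal)
Convert 0o25 (octal) → 2×8 + 5 = 21 (decimal)
Compute 1008 ÷ 21 = 48
48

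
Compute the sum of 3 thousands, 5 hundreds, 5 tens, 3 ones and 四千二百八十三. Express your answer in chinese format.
Convert 3 thousands, 5 hundreds, 5 tens, 3 ones (place-value notation) → 3×1000 + 5×100 + 5×10 + 3 = 3553 (decimal)
Convert 四千二百八十三 (Chinese numeral) → 4×1000 + 2×100 + 8×10 + 3 = 4283 (decimal)
Compute 3553 + 4283 = 7836
Convert 7836 (decimal) → 7836 = 7×1000 + 8×100 + 3×10 + 6 → 七千八百三十六 (Chinese numeral)
七千八百三十六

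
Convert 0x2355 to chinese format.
Convert 0x2355 (hexadecimal) → 2×4096 + 3×256 + 5×16 + 5 = 9045 (decimal)
Convert 9045 (decimal) → 9045 = 9×1000 + 4×10 + 5 → 九千零四十五 (Chinese numeral)
九千零四十五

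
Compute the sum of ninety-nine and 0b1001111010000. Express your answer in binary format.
Convert ninety-nine (English words) → 99 (decimal)
Convert 0b1001111010000 (binary) → 4096 + 512 + 256 + 128 + 64 + 16 = 5072 (decimal)
Compute 99 + 5072 = 5171
Convert 5171 (decimal) → 5171 = 4096 + 1024 + 32 + 16 + 2 + 1 → 0b1010000110011 (binary)
0b1010000110011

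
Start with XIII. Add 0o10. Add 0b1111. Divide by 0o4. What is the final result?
Convert XIII (Roman numeral) → 10 + 1 + 1 + 1 = 13 (decimal)
Start: 13
Convert 0o10 (octal) → 1×8 = 8 (decimal)
13 + 8 = 21
Convert 0b1111 (binary) → 8 + 4 + 2 + 1 = 15 (decimal)
21 + 15 = 36
Convert 0o4 (octal) → 4 (decimal)
36 ÷ 4 = 9
9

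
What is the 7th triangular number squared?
The 7th triangular number = 7×8/2 = 28
Compute 28² = 28 × 28 = 784
784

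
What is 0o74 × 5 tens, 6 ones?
Convert 0o74 (octal) → 7×8 + 4 = 60 (decimal)
Convert 5 tens, 6 ones (place-value notation) → 5×10 + 6 = 56 (decimal)
Compute 60 × 56 = 3360
3360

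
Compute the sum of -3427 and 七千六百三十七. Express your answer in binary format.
Convert 七千六百三十七 (Chinese numeral) → 7×1000 + 6×100 + 3×10 + 7 = 7637 (decimal)
Compute -3427 + 7637 = 4210
Convert 4210 (decimal) → 4210 = 4096 + 64 + 32 + 16 + 2 → 0b1000001110010 (binary)
0b1000001110010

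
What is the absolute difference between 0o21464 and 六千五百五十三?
Convert 0o21464 (octal) → 2×4096 + 1×512 + 4×64 + 6×8 + 4 = 9012 (decimal)
Convert 六千五百五十三 (Chinese numeral) → 6×1000 + 5×100 + 5×10 + 3 = 6553 (decimal)
Compute |9012 - 6553| = 2459
2459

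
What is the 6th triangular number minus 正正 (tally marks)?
The 6th triangular number = 6×7/2 = 21
Convert 正正 (tally marks) → 5 + 5 = 10 (decimal)
Compute 21 - 10 = 11
11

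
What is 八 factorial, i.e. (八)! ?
Convert 八 (Chinese numeral) → 8 (decimal)
Compute 8! = 40320
40320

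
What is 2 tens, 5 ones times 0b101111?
Convert 2 tens, 5 ones (place-value notation) → 2×10 + 5 = 25 (decimal)
Convert 0b101111 (binary) → 32 + 8 + 4 + 2 + 1 = 47 (decimal)
Compute 25 × 47 = 1175
1175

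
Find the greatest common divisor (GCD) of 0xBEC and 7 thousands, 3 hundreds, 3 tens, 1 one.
Convert 0xBEC (hexadecimal) → 11×256 + 14×16 + 12 = 3052 (decimal)
Convert 7 thousands, 3 hundreds, 3 tens, 1 one (place-value notation) → 7×1000 + 3×100 + 3×10 + 1 = 7331 (decimal)
Compute gcd(3052, 7331) = 1
1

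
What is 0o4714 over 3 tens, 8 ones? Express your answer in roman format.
Convert 0o4714 (octal) → 4×512 + 7×64 + 1×8 + 4 = 2508 (decimal)
Convert 3 tens, 8 ones (place-value notation) → 3×10 + 8 = 38 (decimal)
Compute 2508 ÷ 38 = 66
Convert 66 (decimal) → 66 = 50 + 10 + 5 + 1 → LXVI (Roman numeral)
LXVI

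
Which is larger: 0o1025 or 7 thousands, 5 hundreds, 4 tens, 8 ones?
Convert 0o1025 (octal) → 1×512 + 2×8 + 5 = 533 (decimal)
Convert 7 thousands, 5 hundreds, 4 tens, 8 ones (place-value notation) → 7×1000 + 5×100 + 4×10 + 8 = 7548 (decimal)
Compare 533 vs 7548: larger = 7548
7548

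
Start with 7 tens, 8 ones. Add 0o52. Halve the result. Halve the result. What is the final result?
Convert 7 tens, 8 ones (place-value notation) → 7×10 + 8 = 78 (decimal)
Start: 78
Convert 0o52 (octal) → 5×8 + 2 = 42 (decimal)
78 + 42 = 120
120 ÷ 2 = 60
60 ÷ 2 = 30
30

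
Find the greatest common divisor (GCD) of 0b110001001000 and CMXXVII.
Convert 0b110001001000 (binary) → 2048 + 1024 + 64 + 8 = 3144 (decimal)
Convert CMXXVII (Roman numeral) → 900 + 10 + 10 + 5 + 1 + 1 = 927 (decimal)
Compute gcd(3144, 927) = 3
3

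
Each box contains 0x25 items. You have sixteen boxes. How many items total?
Convert 0x25 (hexadecimal) → 2×16 + 5 = 37 (decimal)
Convert sixteen (English words) → 16 (decimal)
Compute 37 × 16 = 592
592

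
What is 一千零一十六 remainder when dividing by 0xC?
Convert 一千零一十六 (Chinese numeral) → 1×1000 + 1×10 + 6 = 1016 (decimal)
Convert 0xC (hexadecimal) → 12 (decimal)
Compute 1016 mod 12 = 8
8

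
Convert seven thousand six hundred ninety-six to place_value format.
Convert seven thousand six hundred ninety-six (English words) → 7×1000 + 6×100 + 96 = 7696 (decimal)
Convert 7696 (decimal) → 7696 = 7×1000 + 6×100 + 9×10 + 6 → 7 thousands, 6 hundreds, 9 tens, 6 ones (place-value notation)
7 thousands, 6 hundreds, 9 tens, 6 ones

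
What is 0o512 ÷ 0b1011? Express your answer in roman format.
Convert 0o512 (octal) → 5×64 + 1×8 + 2 = 330 (decimal)
Convert 0b1011 (binary) → 8 + 2 + 1 = 11 (decimal)
Compute 330 ÷ 11 = 30
Convert 30 (decimal) → 30 = 10 + 10 + 10 → XXX (Roman numeral)
XXX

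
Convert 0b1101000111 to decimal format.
Convert 0b1101000111 (binary) → 512 + 256 + 64 + 4 + 2 + 1 = 839 (decimal)
839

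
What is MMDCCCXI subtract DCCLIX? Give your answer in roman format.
Convert MMDCCCXI (Roman numeral) → 1000 + 1000 + 500 + 100 + 100 + 100 + 10 + 1 = 2811 (decimal)
Convert DCCLIX (Roman numeral) → 500 + 100 + 100 + 50 + 9 = 759 (decimal)
Compute 2811 - 759 = 2052
Convert 2052 (decimal) → 2052 = 1000 + 1000 + 50 + 1 + 1 → MMLII (Roman numeral)
MMLII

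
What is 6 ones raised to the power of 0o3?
Convert 6 ones (place-value notation) → 6 (decimal)
Convert 0o3 (octal) → 3 (decimal)
Compute 6 ^ 3 = 216
216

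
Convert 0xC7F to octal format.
Convert 0xC7F (hexadecimal) → 12×256 + 7×16 + 15 = 3199 (decimal)
Convert 3199 (decimal) → 3199 = 6×512 + 1×64 + 7×8 + 7 → 0o6177 (octal)
0o6177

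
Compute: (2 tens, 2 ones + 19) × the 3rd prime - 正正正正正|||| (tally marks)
Convert 2 tens, 2 ones (place-value notation) → 2×10 + 2 = 22 (decimal)
Convert the 3rd prime (prime index) → 5 (decimal)
Convert 正正正正正|||| (tally marks) → 5 + 5 + 5 + 5 + 5 + 4 = 29 (decimal)
Expression in decimal: (22 + 19) × 5 - 29
Parentheses first: 22 + 19 = 41
Multiply: 41 × 5 = 205
Subtract: 205 - 29 = 176
176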